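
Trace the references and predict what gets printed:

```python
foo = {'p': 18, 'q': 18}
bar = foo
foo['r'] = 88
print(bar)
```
{'p': 18, 'q': 18, 'r': 88}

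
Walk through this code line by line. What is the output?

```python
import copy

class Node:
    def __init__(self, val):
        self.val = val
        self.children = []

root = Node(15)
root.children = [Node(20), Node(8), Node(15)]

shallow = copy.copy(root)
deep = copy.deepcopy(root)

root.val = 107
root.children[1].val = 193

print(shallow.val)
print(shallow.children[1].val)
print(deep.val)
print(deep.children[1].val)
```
15
193
15
8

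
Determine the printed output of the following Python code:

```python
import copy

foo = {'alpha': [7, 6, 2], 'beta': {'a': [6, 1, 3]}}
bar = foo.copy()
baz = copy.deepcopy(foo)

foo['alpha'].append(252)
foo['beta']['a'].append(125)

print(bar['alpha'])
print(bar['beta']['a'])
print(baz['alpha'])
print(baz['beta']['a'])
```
[7, 6, 2, 252]
[6, 1, 3, 125]
[7, 6, 2]
[6, 1, 3]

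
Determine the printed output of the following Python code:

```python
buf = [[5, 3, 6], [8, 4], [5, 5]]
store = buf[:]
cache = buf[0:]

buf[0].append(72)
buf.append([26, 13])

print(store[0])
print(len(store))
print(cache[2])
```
[5, 3, 6, 72]
3
[5, 5]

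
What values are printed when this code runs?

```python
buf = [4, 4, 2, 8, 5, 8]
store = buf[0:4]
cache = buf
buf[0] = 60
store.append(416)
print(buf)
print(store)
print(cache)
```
[60, 4, 2, 8, 5, 8]
[4, 4, 2, 8, 416]
[60, 4, 2, 8, 5, 8]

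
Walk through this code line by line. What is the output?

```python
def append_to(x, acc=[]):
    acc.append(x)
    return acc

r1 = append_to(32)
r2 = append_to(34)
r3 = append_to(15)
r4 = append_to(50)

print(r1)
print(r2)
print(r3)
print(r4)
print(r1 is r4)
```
[32, 34, 15, 50]
[32, 34, 15, 50]
[32, 34, 15, 50]
[32, 34, 15, 50]
True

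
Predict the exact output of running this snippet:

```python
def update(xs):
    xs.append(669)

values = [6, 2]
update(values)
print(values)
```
[6, 2, 669]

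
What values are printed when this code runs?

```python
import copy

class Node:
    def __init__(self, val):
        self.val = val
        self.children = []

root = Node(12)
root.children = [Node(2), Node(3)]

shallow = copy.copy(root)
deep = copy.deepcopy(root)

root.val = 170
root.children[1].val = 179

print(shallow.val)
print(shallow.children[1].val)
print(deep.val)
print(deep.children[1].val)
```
12
179
12
3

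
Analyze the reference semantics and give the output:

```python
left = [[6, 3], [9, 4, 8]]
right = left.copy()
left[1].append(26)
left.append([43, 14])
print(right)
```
[[6, 3], [9, 4, 8, 26]]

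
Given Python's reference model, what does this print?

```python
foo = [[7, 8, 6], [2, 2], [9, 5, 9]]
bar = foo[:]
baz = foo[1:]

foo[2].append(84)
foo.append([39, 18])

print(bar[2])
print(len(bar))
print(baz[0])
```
[9, 5, 9, 84]
3
[2, 2]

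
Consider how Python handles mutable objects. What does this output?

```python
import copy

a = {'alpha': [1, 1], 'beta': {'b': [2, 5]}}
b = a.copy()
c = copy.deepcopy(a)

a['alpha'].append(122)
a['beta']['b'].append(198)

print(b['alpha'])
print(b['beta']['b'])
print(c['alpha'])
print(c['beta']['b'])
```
[1, 1, 122]
[2, 5, 198]
[1, 1]
[2, 5]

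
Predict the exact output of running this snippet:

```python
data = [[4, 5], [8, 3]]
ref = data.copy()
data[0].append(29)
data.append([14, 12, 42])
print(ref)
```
[[4, 5, 29], [8, 3]]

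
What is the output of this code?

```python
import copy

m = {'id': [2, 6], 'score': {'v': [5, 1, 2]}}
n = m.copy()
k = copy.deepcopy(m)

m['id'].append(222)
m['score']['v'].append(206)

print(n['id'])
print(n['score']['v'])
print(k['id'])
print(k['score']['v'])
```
[2, 6, 222]
[5, 1, 2, 206]
[2, 6]
[5, 1, 2]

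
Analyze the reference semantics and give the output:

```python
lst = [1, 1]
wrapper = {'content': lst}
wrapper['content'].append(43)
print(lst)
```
[1, 1, 43]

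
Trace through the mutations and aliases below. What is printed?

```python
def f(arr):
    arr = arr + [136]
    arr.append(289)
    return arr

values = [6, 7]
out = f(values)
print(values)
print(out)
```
[6, 7]
[6, 7, 136, 289]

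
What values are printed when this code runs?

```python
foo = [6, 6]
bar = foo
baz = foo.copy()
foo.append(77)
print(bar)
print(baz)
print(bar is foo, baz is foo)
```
[6, 6, 77]
[6, 6]
True False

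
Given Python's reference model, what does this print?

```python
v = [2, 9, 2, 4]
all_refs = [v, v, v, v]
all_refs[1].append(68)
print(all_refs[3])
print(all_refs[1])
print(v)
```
[2, 9, 2, 4, 68]
[2, 9, 2, 4, 68]
[2, 9, 2, 4, 68]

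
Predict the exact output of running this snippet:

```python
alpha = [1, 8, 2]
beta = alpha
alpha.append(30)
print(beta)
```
[1, 8, 2, 30]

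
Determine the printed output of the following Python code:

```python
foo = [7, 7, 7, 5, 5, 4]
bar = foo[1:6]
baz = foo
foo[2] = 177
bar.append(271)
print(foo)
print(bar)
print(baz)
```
[7, 7, 177, 5, 5, 4]
[7, 7, 5, 5, 4, 271]
[7, 7, 177, 5, 5, 4]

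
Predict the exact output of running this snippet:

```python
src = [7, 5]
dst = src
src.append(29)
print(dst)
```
[7, 5, 29]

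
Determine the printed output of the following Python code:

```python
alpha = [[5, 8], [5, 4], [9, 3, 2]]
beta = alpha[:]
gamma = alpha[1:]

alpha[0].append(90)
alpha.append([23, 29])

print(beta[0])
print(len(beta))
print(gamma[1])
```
[5, 8, 90]
3
[9, 3, 2]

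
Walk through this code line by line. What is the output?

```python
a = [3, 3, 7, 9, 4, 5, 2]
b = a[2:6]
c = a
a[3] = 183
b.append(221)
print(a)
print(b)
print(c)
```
[3, 3, 7, 183, 4, 5, 2]
[7, 9, 4, 5, 221]
[3, 3, 7, 183, 4, 5, 2]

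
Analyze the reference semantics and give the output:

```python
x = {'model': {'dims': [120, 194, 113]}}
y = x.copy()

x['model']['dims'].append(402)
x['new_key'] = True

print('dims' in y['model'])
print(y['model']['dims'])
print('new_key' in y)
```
True
[120, 194, 113, 402]
False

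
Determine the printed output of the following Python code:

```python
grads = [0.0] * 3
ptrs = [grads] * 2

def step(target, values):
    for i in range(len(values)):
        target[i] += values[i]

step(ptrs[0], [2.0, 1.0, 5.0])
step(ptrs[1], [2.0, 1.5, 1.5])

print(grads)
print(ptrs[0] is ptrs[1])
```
[4.0, 2.5, 6.5]
True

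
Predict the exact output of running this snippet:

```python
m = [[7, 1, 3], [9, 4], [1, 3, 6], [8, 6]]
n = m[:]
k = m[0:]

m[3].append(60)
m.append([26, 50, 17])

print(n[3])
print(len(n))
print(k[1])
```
[8, 6, 60]
4
[9, 4]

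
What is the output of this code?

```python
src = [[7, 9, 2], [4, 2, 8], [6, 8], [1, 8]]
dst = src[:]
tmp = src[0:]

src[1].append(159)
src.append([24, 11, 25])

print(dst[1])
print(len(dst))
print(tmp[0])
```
[4, 2, 8, 159]
4
[7, 9, 2]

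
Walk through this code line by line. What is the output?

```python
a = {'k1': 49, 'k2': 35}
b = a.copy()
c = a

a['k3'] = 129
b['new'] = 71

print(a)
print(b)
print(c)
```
{'k1': 49, 'k2': 35, 'k3': 129}
{'k1': 49, 'k2': 35, 'new': 71}
{'k1': 49, 'k2': 35, 'k3': 129}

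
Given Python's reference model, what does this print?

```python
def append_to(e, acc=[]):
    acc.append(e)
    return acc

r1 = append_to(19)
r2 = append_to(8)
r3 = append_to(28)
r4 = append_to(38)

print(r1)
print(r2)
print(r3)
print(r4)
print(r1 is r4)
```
[19, 8, 28, 38]
[19, 8, 28, 38]
[19, 8, 28, 38]
[19, 8, 28, 38]
True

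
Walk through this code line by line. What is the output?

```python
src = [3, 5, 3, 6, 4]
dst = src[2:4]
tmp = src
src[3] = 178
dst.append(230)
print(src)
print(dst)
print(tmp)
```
[3, 5, 3, 178, 4]
[3, 6, 230]
[3, 5, 3, 178, 4]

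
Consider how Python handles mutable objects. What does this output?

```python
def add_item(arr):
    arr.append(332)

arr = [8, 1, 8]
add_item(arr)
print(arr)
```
[8, 1, 8, 332]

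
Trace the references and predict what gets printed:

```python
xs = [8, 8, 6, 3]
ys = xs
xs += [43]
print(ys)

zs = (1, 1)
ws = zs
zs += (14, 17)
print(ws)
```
[8, 8, 6, 3, 43]
(1, 1)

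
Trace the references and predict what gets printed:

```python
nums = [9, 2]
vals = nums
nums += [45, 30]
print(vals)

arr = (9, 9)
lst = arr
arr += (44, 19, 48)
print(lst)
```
[9, 2, 45, 30]
(9, 9)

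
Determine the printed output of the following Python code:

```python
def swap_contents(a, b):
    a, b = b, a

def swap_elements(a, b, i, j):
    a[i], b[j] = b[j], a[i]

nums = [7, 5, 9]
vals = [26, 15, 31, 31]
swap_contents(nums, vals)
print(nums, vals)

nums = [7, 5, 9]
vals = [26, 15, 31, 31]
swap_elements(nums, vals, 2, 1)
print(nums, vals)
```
[7, 5, 9] [26, 15, 31, 31]
[7, 5, 15] [26, 9, 31, 31]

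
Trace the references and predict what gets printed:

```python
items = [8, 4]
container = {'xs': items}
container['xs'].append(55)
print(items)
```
[8, 4, 55]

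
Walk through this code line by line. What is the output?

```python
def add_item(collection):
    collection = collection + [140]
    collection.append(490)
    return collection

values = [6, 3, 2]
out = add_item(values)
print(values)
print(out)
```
[6, 3, 2]
[6, 3, 2, 140, 490]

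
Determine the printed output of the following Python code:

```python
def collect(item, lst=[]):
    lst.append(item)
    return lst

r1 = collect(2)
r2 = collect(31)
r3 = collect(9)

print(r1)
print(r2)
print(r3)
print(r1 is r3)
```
[2, 31, 9]
[2, 31, 9]
[2, 31, 9]
True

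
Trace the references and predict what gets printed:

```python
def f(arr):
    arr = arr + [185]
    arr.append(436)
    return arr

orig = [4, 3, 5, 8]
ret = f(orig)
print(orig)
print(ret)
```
[4, 3, 5, 8]
[4, 3, 5, 8, 185, 436]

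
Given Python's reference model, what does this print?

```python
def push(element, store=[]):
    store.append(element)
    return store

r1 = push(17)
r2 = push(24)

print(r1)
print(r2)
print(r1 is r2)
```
[17, 24]
[17, 24]
True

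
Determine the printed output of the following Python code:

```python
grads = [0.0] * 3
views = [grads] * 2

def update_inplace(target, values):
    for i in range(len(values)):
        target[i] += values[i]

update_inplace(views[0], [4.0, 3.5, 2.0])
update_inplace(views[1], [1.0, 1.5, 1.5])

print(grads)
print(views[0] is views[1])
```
[5.0, 5.0, 3.5]
True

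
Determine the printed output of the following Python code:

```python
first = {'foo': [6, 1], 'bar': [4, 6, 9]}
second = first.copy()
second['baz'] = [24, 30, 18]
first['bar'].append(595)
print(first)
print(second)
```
{'foo': [6, 1], 'bar': [4, 6, 9, 595]}
{'foo': [6, 1], 'bar': [4, 6, 9, 595], 'baz': [24, 30, 18]}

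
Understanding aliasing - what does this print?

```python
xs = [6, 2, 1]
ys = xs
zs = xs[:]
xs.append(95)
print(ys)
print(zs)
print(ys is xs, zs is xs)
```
[6, 2, 1, 95]
[6, 2, 1]
True False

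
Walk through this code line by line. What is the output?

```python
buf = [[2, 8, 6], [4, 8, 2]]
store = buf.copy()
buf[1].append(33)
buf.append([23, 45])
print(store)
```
[[2, 8, 6], [4, 8, 2, 33]]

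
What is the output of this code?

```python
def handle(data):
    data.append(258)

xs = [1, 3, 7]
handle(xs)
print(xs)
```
[1, 3, 7, 258]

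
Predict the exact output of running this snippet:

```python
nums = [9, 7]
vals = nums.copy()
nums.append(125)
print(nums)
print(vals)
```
[9, 7, 125]
[9, 7]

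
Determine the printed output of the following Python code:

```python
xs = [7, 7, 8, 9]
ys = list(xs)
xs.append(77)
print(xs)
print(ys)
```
[7, 7, 8, 9, 77]
[7, 7, 8, 9]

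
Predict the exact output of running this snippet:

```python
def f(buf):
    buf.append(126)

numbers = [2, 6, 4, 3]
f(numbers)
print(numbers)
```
[2, 6, 4, 3, 126]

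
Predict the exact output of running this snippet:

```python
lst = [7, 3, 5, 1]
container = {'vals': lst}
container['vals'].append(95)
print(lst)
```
[7, 3, 5, 1, 95]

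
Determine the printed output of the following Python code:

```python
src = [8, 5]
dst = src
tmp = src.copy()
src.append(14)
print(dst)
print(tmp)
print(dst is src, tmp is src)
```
[8, 5, 14]
[8, 5]
True False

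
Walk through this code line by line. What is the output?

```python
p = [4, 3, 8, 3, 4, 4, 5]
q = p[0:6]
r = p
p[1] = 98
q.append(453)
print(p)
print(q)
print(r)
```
[4, 98, 8, 3, 4, 4, 5]
[4, 3, 8, 3, 4, 4, 453]
[4, 98, 8, 3, 4, 4, 5]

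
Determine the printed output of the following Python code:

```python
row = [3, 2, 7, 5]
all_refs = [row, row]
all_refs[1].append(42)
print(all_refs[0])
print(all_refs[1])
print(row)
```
[3, 2, 7, 5, 42]
[3, 2, 7, 5, 42]
[3, 2, 7, 5, 42]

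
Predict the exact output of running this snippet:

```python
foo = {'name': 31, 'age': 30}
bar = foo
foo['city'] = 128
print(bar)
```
{'name': 31, 'age': 30, 'city': 128}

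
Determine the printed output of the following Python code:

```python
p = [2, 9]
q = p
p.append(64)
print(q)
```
[2, 9, 64]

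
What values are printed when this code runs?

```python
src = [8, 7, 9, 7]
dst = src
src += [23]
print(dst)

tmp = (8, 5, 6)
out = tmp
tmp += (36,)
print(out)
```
[8, 7, 9, 7, 23]
(8, 5, 6)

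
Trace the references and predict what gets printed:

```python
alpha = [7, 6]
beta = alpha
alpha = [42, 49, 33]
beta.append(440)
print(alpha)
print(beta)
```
[42, 49, 33]
[7, 6, 440]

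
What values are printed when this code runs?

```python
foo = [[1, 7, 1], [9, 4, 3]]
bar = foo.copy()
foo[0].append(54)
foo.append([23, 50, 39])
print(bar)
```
[[1, 7, 1, 54], [9, 4, 3]]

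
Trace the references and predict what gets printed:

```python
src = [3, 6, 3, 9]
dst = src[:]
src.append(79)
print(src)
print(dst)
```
[3, 6, 3, 9, 79]
[3, 6, 3, 9]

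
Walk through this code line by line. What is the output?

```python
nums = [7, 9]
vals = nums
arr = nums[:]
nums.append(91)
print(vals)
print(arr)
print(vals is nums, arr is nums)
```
[7, 9, 91]
[7, 9]
True False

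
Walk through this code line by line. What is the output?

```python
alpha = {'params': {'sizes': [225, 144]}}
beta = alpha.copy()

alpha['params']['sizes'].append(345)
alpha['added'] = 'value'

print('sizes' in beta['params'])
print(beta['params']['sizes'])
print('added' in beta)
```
True
[225, 144, 345]
False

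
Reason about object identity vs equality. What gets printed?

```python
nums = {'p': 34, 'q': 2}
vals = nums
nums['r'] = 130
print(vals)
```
{'p': 34, 'q': 2, 'r': 130}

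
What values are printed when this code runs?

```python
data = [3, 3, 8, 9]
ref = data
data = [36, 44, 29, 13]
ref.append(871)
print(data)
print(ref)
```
[36, 44, 29, 13]
[3, 3, 8, 9, 871]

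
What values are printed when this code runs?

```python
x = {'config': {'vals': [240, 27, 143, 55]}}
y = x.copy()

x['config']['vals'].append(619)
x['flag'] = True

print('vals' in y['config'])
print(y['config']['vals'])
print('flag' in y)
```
True
[240, 27, 143, 55, 619]
False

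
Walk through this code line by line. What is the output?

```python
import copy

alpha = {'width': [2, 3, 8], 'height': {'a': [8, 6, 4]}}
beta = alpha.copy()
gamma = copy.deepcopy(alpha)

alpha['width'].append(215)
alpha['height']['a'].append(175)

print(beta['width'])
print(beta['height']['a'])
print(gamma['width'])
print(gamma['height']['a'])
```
[2, 3, 8, 215]
[8, 6, 4, 175]
[2, 3, 8]
[8, 6, 4]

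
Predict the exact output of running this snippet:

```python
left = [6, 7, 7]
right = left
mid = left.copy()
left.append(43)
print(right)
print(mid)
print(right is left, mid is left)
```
[6, 7, 7, 43]
[6, 7, 7]
True False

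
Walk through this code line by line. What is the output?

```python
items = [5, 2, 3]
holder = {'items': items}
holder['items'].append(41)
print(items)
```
[5, 2, 3, 41]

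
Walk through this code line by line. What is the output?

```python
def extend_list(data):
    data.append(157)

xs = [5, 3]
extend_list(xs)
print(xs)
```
[5, 3, 157]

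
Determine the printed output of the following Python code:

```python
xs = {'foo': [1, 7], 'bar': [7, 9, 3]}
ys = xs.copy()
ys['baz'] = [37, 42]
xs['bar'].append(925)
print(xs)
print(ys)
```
{'foo': [1, 7], 'bar': [7, 9, 3, 925]}
{'foo': [1, 7], 'bar': [7, 9, 3, 925], 'baz': [37, 42]}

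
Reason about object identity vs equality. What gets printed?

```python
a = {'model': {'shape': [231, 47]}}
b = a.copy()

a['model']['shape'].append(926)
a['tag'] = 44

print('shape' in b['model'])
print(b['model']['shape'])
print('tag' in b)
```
True
[231, 47, 926]
False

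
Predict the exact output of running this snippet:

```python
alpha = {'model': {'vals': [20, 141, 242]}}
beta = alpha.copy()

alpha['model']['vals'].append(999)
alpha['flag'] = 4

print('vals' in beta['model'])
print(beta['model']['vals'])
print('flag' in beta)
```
True
[20, 141, 242, 999]
False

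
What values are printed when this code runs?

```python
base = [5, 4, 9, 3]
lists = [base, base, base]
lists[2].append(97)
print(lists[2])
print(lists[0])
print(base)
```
[5, 4, 9, 3, 97]
[5, 4, 9, 3, 97]
[5, 4, 9, 3, 97]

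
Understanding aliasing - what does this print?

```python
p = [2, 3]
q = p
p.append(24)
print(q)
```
[2, 3, 24]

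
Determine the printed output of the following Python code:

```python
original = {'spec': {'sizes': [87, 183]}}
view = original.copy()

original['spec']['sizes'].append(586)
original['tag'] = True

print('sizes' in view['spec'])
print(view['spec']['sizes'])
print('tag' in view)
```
True
[87, 183, 586]
False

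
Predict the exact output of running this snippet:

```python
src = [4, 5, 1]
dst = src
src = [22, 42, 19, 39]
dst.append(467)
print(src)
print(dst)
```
[22, 42, 19, 39]
[4, 5, 1, 467]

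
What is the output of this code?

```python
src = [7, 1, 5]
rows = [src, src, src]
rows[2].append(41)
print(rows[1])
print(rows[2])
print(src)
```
[7, 1, 5, 41]
[7, 1, 5, 41]
[7, 1, 5, 41]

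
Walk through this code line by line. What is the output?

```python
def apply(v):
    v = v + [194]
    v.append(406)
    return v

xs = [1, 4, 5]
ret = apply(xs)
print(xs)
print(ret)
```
[1, 4, 5]
[1, 4, 5, 194, 406]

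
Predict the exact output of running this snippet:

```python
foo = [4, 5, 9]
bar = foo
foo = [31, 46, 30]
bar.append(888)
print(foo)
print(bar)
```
[31, 46, 30]
[4, 5, 9, 888]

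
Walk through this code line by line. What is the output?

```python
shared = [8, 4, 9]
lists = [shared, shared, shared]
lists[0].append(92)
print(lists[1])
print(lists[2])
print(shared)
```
[8, 4, 9, 92]
[8, 4, 9, 92]
[8, 4, 9, 92]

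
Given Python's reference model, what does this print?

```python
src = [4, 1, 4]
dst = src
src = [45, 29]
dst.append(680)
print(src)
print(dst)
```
[45, 29]
[4, 1, 4, 680]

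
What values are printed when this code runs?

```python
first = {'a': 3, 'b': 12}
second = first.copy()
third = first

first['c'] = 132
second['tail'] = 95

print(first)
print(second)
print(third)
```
{'a': 3, 'b': 12, 'c': 132}
{'a': 3, 'b': 12, 'tail': 95}
{'a': 3, 'b': 12, 'c': 132}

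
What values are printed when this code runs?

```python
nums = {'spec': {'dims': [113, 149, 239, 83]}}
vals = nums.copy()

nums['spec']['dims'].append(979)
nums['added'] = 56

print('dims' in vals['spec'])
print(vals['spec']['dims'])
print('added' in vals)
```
True
[113, 149, 239, 83, 979]
False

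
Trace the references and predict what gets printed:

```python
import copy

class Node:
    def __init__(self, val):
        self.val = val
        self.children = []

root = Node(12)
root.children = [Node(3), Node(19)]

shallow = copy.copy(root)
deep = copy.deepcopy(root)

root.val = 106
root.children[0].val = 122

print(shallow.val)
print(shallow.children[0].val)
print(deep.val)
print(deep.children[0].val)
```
12
122
12
3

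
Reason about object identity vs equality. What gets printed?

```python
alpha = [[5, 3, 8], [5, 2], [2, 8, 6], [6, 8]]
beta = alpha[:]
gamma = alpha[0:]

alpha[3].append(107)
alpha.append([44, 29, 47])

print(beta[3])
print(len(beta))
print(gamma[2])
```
[6, 8, 107]
4
[2, 8, 6]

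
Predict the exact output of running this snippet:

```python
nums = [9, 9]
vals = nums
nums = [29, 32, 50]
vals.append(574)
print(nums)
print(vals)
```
[29, 32, 50]
[9, 9, 574]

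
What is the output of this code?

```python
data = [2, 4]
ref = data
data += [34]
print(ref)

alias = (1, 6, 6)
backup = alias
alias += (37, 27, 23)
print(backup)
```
[2, 4, 34]
(1, 6, 6)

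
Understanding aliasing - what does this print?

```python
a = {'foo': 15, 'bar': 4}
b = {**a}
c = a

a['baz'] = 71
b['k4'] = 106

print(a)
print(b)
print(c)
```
{'foo': 15, 'bar': 4, 'baz': 71}
{'foo': 15, 'bar': 4, 'k4': 106}
{'foo': 15, 'bar': 4, 'baz': 71}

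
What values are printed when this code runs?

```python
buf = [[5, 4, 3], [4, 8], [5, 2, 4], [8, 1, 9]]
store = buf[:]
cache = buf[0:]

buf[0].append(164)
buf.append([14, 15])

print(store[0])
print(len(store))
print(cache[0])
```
[5, 4, 3, 164]
4
[5, 4, 3, 164]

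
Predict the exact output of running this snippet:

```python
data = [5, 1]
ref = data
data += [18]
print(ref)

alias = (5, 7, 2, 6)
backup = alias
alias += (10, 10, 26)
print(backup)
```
[5, 1, 18]
(5, 7, 2, 6)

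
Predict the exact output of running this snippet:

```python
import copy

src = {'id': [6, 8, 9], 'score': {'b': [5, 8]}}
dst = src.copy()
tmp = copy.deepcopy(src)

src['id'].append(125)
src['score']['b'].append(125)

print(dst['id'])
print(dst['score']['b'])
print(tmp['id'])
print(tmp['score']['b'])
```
[6, 8, 9, 125]
[5, 8, 125]
[6, 8, 9]
[5, 8]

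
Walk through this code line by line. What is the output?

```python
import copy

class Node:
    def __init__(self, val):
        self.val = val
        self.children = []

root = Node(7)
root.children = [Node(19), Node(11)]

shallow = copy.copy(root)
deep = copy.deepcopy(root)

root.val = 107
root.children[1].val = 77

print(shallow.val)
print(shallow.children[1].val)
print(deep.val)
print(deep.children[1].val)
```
7
77
7
11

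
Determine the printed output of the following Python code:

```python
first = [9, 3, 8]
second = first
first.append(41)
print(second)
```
[9, 3, 8, 41]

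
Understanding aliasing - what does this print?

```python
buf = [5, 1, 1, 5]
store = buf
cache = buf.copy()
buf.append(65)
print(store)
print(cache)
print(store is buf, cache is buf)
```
[5, 1, 1, 5, 65]
[5, 1, 1, 5]
True False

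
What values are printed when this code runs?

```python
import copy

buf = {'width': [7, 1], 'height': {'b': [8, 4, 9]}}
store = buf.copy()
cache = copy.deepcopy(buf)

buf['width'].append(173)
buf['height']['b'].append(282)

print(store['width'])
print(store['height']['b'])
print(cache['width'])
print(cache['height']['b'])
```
[7, 1, 173]
[8, 4, 9, 282]
[7, 1]
[8, 4, 9]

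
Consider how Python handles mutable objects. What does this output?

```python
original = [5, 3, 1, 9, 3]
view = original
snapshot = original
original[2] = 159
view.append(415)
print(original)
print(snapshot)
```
[5, 3, 159, 9, 3, 415]
[5, 3, 159, 9, 3, 415]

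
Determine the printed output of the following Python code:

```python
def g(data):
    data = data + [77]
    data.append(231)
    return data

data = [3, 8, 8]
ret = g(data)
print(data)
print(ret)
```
[3, 8, 8]
[3, 8, 8, 77, 231]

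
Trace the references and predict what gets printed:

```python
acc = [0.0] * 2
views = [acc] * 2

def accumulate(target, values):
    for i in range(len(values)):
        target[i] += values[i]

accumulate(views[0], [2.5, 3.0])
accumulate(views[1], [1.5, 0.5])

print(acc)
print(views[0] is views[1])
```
[4.0, 3.5]
True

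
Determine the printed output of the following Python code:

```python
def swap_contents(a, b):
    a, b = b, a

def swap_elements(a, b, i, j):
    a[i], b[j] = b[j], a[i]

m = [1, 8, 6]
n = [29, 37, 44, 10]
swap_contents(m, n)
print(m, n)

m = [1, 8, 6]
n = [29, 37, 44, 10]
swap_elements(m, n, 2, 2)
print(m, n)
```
[1, 8, 6] [29, 37, 44, 10]
[1, 8, 44] [29, 37, 6, 10]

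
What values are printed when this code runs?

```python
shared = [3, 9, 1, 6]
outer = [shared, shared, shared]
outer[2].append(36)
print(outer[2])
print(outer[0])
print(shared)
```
[3, 9, 1, 6, 36]
[3, 9, 1, 6, 36]
[3, 9, 1, 6, 36]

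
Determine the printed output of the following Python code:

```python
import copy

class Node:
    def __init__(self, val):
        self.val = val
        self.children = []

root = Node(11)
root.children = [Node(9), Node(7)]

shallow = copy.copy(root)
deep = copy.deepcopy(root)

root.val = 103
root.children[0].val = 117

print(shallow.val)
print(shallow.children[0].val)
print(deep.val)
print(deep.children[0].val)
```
11
117
11
9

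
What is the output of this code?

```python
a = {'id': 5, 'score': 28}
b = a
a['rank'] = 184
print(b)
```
{'id': 5, 'score': 28, 'rank': 184}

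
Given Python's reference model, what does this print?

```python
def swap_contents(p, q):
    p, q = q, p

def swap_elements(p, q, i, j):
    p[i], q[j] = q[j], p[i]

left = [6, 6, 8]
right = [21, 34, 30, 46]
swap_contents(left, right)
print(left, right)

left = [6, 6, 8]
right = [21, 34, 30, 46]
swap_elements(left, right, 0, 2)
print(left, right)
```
[6, 6, 8] [21, 34, 30, 46]
[30, 6, 8] [21, 34, 6, 46]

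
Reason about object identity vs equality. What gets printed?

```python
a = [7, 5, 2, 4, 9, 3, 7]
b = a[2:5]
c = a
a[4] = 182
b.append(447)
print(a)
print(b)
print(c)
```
[7, 5, 2, 4, 182, 3, 7]
[2, 4, 9, 447]
[7, 5, 2, 4, 182, 3, 7]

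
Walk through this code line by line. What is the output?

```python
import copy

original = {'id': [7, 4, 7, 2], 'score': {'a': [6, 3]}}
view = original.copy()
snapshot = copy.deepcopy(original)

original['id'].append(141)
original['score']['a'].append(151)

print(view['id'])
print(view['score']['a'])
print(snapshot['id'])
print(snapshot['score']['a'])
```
[7, 4, 7, 2, 141]
[6, 3, 151]
[7, 4, 7, 2]
[6, 3]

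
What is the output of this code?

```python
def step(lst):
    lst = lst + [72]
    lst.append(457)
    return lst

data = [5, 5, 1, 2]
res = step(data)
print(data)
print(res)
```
[5, 5, 1, 2]
[5, 5, 1, 2, 72, 457]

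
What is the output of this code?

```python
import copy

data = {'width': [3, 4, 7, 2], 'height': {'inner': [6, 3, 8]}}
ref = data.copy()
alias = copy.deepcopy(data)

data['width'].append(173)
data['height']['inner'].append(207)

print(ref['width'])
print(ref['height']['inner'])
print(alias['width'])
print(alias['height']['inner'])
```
[3, 4, 7, 2, 173]
[6, 3, 8, 207]
[3, 4, 7, 2]
[6, 3, 8]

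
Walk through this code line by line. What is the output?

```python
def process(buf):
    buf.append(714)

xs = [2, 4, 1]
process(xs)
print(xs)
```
[2, 4, 1, 714]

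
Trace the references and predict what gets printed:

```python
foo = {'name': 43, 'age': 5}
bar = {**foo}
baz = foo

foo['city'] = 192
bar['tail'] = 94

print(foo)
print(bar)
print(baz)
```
{'name': 43, 'age': 5, 'city': 192}
{'name': 43, 'age': 5, 'tail': 94}
{'name': 43, 'age': 5, 'city': 192}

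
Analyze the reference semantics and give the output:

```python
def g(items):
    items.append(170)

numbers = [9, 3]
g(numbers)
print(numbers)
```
[9, 3, 170]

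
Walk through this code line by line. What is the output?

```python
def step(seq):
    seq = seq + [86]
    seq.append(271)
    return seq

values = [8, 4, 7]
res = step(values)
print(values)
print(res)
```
[8, 4, 7]
[8, 4, 7, 86, 271]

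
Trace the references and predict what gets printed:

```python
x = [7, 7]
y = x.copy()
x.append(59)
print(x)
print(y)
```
[7, 7, 59]
[7, 7]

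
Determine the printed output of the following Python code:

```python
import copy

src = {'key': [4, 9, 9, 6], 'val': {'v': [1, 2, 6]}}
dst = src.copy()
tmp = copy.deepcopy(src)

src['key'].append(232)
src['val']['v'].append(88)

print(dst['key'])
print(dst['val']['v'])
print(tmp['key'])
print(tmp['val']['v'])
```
[4, 9, 9, 6, 232]
[1, 2, 6, 88]
[4, 9, 9, 6]
[1, 2, 6]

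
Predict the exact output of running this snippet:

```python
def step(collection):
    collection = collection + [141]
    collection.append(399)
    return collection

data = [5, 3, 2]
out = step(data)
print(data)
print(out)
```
[5, 3, 2]
[5, 3, 2, 141, 399]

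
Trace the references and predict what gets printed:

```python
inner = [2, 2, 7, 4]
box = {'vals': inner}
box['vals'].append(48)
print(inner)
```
[2, 2, 7, 4, 48]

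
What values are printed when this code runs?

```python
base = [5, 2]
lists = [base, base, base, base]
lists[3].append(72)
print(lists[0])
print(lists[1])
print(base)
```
[5, 2, 72]
[5, 2, 72]
[5, 2, 72]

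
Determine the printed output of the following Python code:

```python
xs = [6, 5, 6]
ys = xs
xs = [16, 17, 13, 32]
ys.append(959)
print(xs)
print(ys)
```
[16, 17, 13, 32]
[6, 5, 6, 959]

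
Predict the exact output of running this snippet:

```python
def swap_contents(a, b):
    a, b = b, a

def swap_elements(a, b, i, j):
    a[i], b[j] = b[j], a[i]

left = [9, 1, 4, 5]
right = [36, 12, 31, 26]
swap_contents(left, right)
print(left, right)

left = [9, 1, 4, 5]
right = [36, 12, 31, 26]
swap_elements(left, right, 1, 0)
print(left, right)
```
[9, 1, 4, 5] [36, 12, 31, 26]
[9, 36, 4, 5] [1, 12, 31, 26]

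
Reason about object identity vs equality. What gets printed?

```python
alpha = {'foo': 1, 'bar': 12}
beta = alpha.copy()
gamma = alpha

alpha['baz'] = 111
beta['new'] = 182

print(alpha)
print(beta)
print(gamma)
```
{'foo': 1, 'bar': 12, 'baz': 111}
{'foo': 1, 'bar': 12, 'new': 182}
{'foo': 1, 'bar': 12, 'baz': 111}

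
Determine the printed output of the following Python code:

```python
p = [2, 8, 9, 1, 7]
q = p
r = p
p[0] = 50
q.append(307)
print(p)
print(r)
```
[50, 8, 9, 1, 7, 307]
[50, 8, 9, 1, 7, 307]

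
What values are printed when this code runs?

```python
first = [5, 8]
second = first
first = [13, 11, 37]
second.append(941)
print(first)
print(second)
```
[13, 11, 37]
[5, 8, 941]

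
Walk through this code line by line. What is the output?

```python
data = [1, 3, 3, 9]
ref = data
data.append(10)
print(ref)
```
[1, 3, 3, 9, 10]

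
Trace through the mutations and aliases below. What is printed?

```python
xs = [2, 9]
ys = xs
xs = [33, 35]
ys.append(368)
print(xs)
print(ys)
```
[33, 35]
[2, 9, 368]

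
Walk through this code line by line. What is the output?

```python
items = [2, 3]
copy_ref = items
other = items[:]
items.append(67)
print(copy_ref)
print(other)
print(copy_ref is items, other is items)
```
[2, 3, 67]
[2, 3]
True False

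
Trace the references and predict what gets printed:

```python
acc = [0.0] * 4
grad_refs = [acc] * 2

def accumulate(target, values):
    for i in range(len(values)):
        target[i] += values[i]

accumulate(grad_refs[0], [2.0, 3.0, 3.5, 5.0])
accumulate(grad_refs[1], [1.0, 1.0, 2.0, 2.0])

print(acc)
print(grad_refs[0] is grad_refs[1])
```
[3.0, 4.0, 5.5, 7.0]
True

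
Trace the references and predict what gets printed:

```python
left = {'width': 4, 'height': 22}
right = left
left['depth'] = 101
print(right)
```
{'width': 4, 'height': 22, 'depth': 101}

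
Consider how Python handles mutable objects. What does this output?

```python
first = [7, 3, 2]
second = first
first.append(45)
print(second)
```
[7, 3, 2, 45]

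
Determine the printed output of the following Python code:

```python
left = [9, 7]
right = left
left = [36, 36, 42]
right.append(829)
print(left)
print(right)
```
[36, 36, 42]
[9, 7, 829]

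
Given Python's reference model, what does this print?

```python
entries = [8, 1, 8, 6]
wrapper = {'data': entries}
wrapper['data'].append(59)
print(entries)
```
[8, 1, 8, 6, 59]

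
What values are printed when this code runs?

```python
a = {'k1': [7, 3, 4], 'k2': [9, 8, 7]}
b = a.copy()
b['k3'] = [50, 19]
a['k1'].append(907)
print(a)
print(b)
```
{'k1': [7, 3, 4, 907], 'k2': [9, 8, 7]}
{'k1': [7, 3, 4, 907], 'k2': [9, 8, 7], 'k3': [50, 19]}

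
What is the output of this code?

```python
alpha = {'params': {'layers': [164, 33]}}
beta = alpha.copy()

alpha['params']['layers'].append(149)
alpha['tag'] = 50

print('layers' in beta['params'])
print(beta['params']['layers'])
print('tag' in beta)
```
True
[164, 33, 149]
False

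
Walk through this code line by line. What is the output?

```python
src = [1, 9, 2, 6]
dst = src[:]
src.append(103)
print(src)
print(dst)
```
[1, 9, 2, 6, 103]
[1, 9, 2, 6]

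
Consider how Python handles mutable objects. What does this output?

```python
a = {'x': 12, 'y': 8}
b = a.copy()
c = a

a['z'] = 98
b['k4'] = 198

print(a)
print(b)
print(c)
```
{'x': 12, 'y': 8, 'z': 98}
{'x': 12, 'y': 8, 'k4': 198}
{'x': 12, 'y': 8, 'z': 98}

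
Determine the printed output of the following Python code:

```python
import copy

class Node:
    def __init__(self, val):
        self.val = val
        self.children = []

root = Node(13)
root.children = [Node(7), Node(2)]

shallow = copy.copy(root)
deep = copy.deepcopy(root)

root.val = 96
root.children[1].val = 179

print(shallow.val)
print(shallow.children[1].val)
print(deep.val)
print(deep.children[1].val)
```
13
179
13
2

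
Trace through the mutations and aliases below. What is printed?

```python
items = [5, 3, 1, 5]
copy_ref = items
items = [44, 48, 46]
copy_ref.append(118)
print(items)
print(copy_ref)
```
[44, 48, 46]
[5, 3, 1, 5, 118]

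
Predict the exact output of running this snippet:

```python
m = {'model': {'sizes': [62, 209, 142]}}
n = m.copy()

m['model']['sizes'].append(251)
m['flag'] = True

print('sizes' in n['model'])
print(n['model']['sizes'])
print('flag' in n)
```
True
[62, 209, 142, 251]
False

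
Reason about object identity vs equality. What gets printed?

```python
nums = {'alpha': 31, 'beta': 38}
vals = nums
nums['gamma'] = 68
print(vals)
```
{'alpha': 31, 'beta': 38, 'gamma': 68}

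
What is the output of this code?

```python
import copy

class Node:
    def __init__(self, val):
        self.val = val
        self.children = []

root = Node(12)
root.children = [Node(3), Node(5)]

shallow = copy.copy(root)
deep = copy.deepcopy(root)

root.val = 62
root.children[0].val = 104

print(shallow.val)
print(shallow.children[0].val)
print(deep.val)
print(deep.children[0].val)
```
12
104
12
3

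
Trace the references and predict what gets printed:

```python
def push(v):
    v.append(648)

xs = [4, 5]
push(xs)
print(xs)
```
[4, 5, 648]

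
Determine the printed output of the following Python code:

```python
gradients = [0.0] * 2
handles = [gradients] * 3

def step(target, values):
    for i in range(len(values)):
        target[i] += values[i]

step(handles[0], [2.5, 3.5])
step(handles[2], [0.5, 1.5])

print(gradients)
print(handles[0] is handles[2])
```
[3.0, 5.0]
True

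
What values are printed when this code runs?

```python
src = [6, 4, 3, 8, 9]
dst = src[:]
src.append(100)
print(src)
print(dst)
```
[6, 4, 3, 8, 9, 100]
[6, 4, 3, 8, 9]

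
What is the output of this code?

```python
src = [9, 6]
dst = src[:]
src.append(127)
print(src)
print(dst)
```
[9, 6, 127]
[9, 6]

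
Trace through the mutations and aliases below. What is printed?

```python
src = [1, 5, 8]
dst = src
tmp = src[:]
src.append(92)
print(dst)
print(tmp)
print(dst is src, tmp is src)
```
[1, 5, 8, 92]
[1, 5, 8]
True False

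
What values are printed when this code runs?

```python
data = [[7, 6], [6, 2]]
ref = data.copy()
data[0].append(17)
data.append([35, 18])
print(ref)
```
[[7, 6, 17], [6, 2]]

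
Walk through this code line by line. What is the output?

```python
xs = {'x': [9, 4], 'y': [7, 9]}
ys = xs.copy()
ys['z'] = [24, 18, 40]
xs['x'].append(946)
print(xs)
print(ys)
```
{'x': [9, 4, 946], 'y': [7, 9]}
{'x': [9, 4, 946], 'y': [7, 9], 'z': [24, 18, 40]}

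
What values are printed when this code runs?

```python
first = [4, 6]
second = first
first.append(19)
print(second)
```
[4, 6, 19]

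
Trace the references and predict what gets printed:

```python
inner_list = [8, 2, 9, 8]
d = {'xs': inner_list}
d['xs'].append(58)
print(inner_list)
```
[8, 2, 9, 8, 58]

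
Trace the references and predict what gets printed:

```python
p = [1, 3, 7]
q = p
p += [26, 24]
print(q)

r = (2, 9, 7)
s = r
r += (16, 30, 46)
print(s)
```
[1, 3, 7, 26, 24]
(2, 9, 7)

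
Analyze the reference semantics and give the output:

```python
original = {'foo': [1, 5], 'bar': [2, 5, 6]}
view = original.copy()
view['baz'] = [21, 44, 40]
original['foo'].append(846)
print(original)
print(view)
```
{'foo': [1, 5, 846], 'bar': [2, 5, 6]}
{'foo': [1, 5, 846], 'bar': [2, 5, 6], 'baz': [21, 44, 40]}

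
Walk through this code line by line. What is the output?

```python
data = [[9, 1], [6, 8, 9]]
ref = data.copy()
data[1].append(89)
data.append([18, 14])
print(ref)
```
[[9, 1], [6, 8, 9, 89]]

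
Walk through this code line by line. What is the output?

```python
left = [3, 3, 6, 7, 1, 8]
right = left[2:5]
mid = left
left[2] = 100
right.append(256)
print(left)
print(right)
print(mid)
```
[3, 3, 100, 7, 1, 8]
[6, 7, 1, 256]
[3, 3, 100, 7, 1, 8]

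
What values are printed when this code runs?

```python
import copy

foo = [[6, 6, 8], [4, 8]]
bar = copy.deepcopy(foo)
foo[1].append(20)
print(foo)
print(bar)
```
[[6, 6, 8], [4, 8, 20]]
[[6, 6, 8], [4, 8]]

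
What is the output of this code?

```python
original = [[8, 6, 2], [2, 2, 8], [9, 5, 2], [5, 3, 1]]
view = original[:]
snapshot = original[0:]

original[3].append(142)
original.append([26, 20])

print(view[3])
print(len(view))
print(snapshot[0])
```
[5, 3, 1, 142]
4
[8, 6, 2]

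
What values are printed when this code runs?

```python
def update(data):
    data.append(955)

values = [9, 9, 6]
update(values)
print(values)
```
[9, 9, 6, 955]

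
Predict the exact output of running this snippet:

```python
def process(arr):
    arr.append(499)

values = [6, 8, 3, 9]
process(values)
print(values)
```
[6, 8, 3, 9, 499]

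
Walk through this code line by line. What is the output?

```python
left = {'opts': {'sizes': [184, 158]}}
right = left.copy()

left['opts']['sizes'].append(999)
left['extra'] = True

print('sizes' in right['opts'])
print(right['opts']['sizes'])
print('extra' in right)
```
True
[184, 158, 999]
False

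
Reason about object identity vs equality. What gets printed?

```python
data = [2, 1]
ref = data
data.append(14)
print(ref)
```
[2, 1, 14]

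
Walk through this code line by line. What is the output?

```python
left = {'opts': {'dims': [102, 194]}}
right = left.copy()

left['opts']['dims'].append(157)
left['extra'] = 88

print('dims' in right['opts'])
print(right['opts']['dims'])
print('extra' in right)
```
True
[102, 194, 157]
False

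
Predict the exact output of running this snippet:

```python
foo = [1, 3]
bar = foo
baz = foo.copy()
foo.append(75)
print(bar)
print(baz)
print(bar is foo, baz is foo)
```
[1, 3, 75]
[1, 3]
True False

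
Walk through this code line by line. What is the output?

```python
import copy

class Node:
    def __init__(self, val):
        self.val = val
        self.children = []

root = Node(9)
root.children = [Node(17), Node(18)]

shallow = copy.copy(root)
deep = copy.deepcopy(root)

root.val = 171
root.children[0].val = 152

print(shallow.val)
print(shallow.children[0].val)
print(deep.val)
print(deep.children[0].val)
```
9
152
9
17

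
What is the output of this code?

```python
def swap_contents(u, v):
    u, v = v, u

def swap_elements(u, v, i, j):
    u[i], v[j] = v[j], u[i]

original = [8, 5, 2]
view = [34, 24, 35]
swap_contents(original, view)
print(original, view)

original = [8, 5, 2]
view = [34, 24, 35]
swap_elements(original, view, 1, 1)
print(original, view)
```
[8, 5, 2] [34, 24, 35]
[8, 24, 2] [34, 5, 35]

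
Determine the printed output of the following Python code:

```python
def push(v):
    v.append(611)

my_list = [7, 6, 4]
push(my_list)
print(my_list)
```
[7, 6, 4, 611]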